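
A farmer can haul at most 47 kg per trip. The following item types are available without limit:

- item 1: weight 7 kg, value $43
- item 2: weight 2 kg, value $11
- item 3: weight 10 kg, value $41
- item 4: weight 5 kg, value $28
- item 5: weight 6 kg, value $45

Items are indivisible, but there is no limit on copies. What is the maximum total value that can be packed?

$343

Best value-per-unit is item 5 at 45/6; filling with it alone gives 7×45 = 315.
Optimal mix: 1×item 4 + 7×item 5 → weight 47, value 343.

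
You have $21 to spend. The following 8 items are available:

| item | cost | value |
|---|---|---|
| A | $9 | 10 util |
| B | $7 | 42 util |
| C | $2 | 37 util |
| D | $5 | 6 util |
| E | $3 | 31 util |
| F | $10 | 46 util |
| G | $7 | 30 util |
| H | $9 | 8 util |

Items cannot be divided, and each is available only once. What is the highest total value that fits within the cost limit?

140 util

Check high-value combinations within $21:
- B+C+E+G: cost 7+2+3+7=19, value 42+37+31+30=140
- B+C+F: cost 7+2+10=19, value 42+37+46=125
- C+D+E+F: cost 2+5+3+10=20, value 37+6+31+46=120
- A+B+C+E: cost 9+7+2+3=21, value 10+42+37+31=120
Best: 140 util.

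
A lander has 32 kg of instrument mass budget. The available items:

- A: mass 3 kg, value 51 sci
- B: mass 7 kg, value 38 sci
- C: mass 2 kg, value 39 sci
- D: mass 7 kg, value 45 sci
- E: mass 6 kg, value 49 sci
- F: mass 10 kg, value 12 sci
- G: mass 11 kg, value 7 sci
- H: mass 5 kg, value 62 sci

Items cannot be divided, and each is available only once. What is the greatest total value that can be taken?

This is a 0/1 knapsack; check combinations near the capacity.
- A+B+C+D+E+H: mass 3+7+2+7+6+5=30, value 51+38+39+45+49+62=284
- A+C+D+E+H: mass 3+2+7+6+5=23, value 51+39+45+49+62=246
- A+B+D+E+H: mass 3+7+7+6+5=28, value 51+38+45+49+62=245
- A+B+C+E+H: mass 3+7+2+6+5=23, value 51+38+39+49+62=239
- A+B+C+D+H: mass 3+7+2+7+5=24, value 51+38+39+45+62=235
Best: 284 sci.

284 sci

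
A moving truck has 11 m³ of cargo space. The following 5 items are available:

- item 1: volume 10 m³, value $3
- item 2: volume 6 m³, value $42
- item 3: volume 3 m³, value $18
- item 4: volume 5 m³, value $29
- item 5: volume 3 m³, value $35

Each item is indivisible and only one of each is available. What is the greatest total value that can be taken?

$82

Check high-value combinations within 11 m³:
- item 3+item 4+item 5: volume 3+5+3=11, value 18+29+35=82
- item 2+item 5: volume 6+3=9, value 42+35=77
- item 2+item 4: volume 6+5=11, value 42+29=71
Best: $82.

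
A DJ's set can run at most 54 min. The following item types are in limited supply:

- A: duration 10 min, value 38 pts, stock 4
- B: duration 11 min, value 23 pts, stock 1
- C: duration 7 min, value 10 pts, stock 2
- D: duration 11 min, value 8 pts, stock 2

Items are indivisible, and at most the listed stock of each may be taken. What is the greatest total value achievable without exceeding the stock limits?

175 pts

Best selections within duration 54 and stock limits:
- 4×A + 1×B: duration 51, value 175
- 4×A + 2×C: duration 54, value 172
- 4×A + 1×C: duration 47, value 162
Best: 175 pts.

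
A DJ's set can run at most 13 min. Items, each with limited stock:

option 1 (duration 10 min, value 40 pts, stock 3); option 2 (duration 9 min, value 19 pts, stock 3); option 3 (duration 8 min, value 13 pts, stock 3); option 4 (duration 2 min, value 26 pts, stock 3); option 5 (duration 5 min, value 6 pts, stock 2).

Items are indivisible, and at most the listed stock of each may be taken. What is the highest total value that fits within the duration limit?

84 pts

Top feasible selections:
- 3×option 4 + 1×option 5: duration 11, value 84
- 3×option 4: duration 6, value 78
- 1×option 2 + 2×option 4: duration 13, value 71
- 1×option 1 + 1×option 4: duration 12, value 66
Best: 84 pts.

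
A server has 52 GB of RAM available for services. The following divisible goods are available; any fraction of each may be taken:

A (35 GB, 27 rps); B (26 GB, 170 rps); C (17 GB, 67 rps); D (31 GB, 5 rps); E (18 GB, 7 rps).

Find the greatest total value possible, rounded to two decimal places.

Take in order of value per unit:
- B (170/26 per unit): all 26 → value 170, running total 170.00
- C (67/17 per unit): all 17 → value 67, running total 237.00
- A (27/35 per unit): 9 of 35 → value 9×27/35 = 6.9429, running total 243.94
Total 243.94.

243.94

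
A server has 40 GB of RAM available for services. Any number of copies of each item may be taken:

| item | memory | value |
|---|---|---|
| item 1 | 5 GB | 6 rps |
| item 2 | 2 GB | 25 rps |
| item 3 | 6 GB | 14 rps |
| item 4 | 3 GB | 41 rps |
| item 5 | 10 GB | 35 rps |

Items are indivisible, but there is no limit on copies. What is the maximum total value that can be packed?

Best value-per-unit is item 4 at 41/3; filling with it alone gives 13×41 = 533.
Optimal mix: 2×item 2 + 12×item 4 → memory 40, value 542.

542 rps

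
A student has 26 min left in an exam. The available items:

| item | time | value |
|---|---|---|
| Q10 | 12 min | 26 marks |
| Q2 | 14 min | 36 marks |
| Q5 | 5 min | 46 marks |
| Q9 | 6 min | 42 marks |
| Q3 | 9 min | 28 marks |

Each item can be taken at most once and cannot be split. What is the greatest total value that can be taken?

124 marks

This is a 0/1 knapsack; check combinations near the capacity.
- Q2+Q5+Q9: time 14+5+6=25, value 36+46+42=124
- Q5+Q9+Q3: time 5+6+9=20, value 46+42+28=116
- Q10+Q5+Q9: time 12+5+6=23, value 26+46+42=114
- Q10+Q5+Q3: time 12+5+9=26, value 26+46+28=100
- Q5+Q9: time 5+6=11, value 46+42=88
Best: 124 marks.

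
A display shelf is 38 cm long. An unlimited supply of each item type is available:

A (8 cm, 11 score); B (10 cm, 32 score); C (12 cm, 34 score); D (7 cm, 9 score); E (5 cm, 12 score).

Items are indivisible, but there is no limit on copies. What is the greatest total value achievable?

110 score

Best value-per-unit is B at 32/10; filling with it alone gives 3×32 = 96.
Optimal mix: 2×B + 1×C + 1×E → length 37, value 110.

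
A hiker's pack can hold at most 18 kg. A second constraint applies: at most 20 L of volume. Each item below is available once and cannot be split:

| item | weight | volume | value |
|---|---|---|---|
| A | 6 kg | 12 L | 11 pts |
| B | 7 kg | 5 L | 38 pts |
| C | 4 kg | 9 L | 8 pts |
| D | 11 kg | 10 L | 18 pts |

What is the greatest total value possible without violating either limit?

Feasible sets respecting both limits:
- B+D: weight 18, volume 15, value 56
- A+B: weight 13, volume 17, value 49
- B+C: weight 11, volume 14, value 46
- B: weight 7, volume 5, value 38
Best: 56 pts.

56 pts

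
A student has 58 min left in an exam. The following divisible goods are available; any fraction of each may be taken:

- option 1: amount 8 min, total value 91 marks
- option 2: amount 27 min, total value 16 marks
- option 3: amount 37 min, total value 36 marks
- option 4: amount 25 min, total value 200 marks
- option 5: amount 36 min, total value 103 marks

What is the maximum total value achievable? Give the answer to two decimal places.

Take in order of value per unit:
- option 1 (91/8 per unit): all 8 → value 91, running total 91.00
- option 4 (200/25 per unit): all 25 → value 200, running total 291.00
- option 5 (103/36 per unit): 25 of 36 → value 25×103/36 = 71.5278, running total 362.53
Total 362.53.

362.53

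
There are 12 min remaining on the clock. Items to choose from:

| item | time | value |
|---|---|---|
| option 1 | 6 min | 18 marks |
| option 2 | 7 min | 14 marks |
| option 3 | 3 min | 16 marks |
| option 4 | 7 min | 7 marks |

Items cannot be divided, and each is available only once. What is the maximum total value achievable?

34 marks

This is a 0/1 knapsack; check combinations near the capacity.
- option 1+option 3: time 6+3=9, value 18+16=34
- option 2+option 3: time 7+3=10, value 14+16=30
- option 3+option 4: time 3+7=10, value 16+7=23
Best: 34 marks.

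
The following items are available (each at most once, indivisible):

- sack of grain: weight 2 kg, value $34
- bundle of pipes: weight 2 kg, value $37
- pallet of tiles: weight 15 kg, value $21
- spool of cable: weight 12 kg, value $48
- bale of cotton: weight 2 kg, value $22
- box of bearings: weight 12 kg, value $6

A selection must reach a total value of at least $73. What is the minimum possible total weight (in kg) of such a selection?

Subsets with value ≥ 73, sorted by total weight:
- sack of grain+bundle of pipes+bale of cotton: weight 6, value 93
- bundle of pipes+spool of cable: weight 14, value 85
- sack of grain+spool of cable: weight 14, value 82
Minimum weight: 6 kg.

6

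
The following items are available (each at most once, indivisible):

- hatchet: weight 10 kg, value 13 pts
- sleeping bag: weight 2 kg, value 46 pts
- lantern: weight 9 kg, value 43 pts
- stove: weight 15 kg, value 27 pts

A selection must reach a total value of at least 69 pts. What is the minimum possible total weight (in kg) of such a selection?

Subsets with value ≥ 69, sorted by total weight:
- sleeping bag+lantern: weight 11, value 89
- sleeping bag+stove: weight 17, value 73
Minimum weight: 11 kg.

11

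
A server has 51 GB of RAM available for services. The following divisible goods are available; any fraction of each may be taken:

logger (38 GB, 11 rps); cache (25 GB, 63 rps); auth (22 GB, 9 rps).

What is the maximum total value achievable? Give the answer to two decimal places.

Take in order of value per unit:
- cache (63/25 per unit): all 25 → value 63, running total 63.00
- auth (9/22 per unit): all 22 → value 9, running total 72.00
- logger (11/38 per unit): 4 of 38 → value 4×11/38 = 1.1579, running total 73.16
Total 73.16.

73.16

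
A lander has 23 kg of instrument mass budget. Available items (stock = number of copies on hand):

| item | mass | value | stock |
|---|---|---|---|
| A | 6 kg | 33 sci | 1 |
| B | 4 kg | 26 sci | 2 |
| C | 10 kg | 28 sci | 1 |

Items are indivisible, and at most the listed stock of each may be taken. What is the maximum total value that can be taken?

87 sci

Top feasible selections:
- 1×A + 1×B + 1×C: mass 20, value 87
- 1×A + 2×B: mass 14, value 85
- 2×B + 1×C: mass 18, value 80
- 1×A + 1×C: mass 16, value 61
Best: 87 sci.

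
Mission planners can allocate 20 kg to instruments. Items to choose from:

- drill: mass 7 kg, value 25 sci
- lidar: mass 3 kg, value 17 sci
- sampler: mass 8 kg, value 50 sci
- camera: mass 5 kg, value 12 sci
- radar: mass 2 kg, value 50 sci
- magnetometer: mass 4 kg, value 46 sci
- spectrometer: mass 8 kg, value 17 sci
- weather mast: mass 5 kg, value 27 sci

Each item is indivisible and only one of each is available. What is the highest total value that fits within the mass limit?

173 sci

Check high-value combinations within 20 kg:
- sampler+radar+magnetometer+weather mast: mass 8+2+4+5=19, value 50+50+46+27=173
- lidar+sampler+radar+magnetometer: mass 3+8+2+4=17, value 17+50+50+46=163
- sampler+camera+radar+magnetometer: mass 8+5+2+4=19, value 50+12+50+46=158
Best: 173 sci.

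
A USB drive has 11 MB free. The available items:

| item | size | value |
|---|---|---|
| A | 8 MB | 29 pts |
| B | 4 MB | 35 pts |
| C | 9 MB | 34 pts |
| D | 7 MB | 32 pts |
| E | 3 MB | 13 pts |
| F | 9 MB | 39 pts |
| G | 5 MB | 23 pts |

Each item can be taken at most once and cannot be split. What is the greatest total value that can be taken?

67 pts

Check high-value combinations within 11 MB:
- B+D: size 4+7=11, value 35+32=67
- B+G: size 4+5=9, value 35+23=58
- B+E: size 4+3=7, value 35+13=48
- D+E: size 7+3=10, value 32+13=45
- A+E: size 8+3=11, value 29+13=42
Best: 67 pts.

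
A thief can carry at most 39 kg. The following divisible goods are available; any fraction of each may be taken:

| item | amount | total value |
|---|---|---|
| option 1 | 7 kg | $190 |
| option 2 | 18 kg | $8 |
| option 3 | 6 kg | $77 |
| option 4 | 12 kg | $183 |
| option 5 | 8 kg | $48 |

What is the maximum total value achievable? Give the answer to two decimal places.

500.67

Take in order of value per unit:
- option 1 (190/7 per unit): all 7 → value 190, running total 190.00
- option 4 (183/12 per unit): all 12 → value 183, running total 373.00
- option 3 (77/6 per unit): all 6 → value 77, running total 450.00
- option 5 (48/8 per unit): all 8 → value 48, running total 498.00
- option 2 (8/18 per unit): 6 of 18 → value 6×8/18 = 2.6667, running total 500.67
Total 500.67.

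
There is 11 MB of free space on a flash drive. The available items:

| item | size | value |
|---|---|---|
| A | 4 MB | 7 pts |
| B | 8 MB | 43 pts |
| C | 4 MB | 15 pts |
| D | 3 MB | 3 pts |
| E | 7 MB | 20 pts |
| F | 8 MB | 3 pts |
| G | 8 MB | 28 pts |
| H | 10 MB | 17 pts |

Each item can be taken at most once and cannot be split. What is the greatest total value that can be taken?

46 pts

Check high-value combinations within 11 MB:
- B+D: size 8+3=11, value 43+3=46
- B: size 8, value 43
- C+E: size 4+7=11, value 15+20=35
- D+G: size 3+8=11, value 3+28=31
Best: 46 pts.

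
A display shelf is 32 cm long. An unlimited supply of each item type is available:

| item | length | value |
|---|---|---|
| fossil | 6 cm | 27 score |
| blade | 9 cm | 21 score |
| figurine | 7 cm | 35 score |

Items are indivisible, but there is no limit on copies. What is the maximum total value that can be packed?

151 score

Best value-per-unit is figurine at 35/7; filling with it alone gives 4×35 = 140.
Optimal mix: 3×fossil + 2×figurine → length 32, value 151.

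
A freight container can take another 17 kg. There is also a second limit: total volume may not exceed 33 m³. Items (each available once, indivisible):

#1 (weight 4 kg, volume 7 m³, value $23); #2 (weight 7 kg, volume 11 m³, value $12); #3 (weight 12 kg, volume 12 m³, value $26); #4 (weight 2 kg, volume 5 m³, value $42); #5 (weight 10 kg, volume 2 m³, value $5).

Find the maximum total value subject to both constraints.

Feasible sets respecting both limits:
- #1+#2+#4: weight 13, volume 23, value 77
- #1+#4+#5: weight 16, volume 14, value 70
- #3+#4: weight 14, volume 17, value 68
- #1+#4: weight 6, volume 12, value 65
Best: $77.

$77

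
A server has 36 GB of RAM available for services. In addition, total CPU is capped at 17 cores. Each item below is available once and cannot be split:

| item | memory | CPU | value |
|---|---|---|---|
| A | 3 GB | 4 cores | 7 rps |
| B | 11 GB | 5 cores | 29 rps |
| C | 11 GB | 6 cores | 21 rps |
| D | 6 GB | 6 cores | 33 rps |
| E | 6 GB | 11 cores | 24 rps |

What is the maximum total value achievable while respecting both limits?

83 rps

Feasible sets respecting both limits:
- B+C+D: memory 28, CPU 17, value 83
- A+B+D: memory 20, CPU 15, value 69
- B+D: memory 17, CPU 11, value 62
Best: 83 rps.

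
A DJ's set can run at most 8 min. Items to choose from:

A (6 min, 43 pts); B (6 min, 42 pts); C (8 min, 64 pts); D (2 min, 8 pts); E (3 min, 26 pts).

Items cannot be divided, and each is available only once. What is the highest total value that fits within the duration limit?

Check high-value combinations within 8 min:
- C: duration 8, value 64
- A+D: duration 6+2=8, value 43+8=51
- B+D: duration 6+2=8, value 42+8=50
Best: 64 pts.

64 pts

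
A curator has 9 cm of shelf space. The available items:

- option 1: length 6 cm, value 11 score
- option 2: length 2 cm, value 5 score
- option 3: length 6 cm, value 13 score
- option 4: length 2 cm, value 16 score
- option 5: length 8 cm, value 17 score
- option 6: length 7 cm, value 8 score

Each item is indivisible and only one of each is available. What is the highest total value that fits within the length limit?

29 score

Check high-value combinations within 9 cm:
- option 3+option 4: length 6+2=8, value 13+16=29
- option 1+option 4: length 6+2=8, value 11+16=27
- option 4+option 6: length 2+7=9, value 16+8=24
- option 2+option 4: length 2+2=4, value 5+16=21
- option 2+option 3: length 2+6=8, value 5+13=18
Best: 29 score.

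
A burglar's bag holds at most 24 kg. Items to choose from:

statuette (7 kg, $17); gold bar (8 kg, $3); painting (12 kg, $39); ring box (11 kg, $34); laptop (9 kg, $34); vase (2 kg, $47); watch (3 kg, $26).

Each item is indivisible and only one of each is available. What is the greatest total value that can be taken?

This is a 0/1 knapsack; check combinations near the capacity.
- statuette+painting+vase+watch: weight 7+12+2+3=24, value 17+39+47+26=129
- statuette+laptop+vase+watch: weight 7+9+2+3=21, value 17+34+47+26=124
- statuette+ring box+vase+watch: weight 7+11+2+3=23, value 17+34+47+26=124
- painting+laptop+vase: weight 12+9+2=23, value 39+34+47=120
- ring box+laptop+vase: weight 11+9+2=22, value 34+34+47=115
Best: $129.

$129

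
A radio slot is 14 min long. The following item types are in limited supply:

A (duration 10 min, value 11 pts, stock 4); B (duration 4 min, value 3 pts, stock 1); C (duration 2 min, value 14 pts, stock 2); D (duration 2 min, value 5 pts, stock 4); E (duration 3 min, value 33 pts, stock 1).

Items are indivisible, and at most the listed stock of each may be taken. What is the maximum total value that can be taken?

Best selections within duration 14 and stock limits:
- 2×C + 3×D + 1×E: duration 13, value 76
- 2×C + 2×D + 1×E: duration 11, value 71
- 1×B + 2×C + 1×D + 1×E: duration 13, value 69
- 1×C + 4×D + 1×E: duration 13, value 67
Best: 76 pts.

76 pts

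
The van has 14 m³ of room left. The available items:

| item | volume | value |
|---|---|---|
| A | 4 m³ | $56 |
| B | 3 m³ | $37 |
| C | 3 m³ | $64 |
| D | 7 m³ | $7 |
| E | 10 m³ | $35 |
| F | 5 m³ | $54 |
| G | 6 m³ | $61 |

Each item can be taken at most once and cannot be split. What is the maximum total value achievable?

$181

Check high-value combinations within 14 m³:
- A+C+G: volume 4+3+6=13, value 56+64+61=181
- C+F+G: volume 3+5+6=14, value 64+54+61=179
- A+C+F: volume 4+3+5=12, value 56+64+54=174
- B+C+G: volume 3+3+6=12, value 37+64+61=162
- A+B+C: volume 4+3+3=10, value 56+37+64=157
Best: $181.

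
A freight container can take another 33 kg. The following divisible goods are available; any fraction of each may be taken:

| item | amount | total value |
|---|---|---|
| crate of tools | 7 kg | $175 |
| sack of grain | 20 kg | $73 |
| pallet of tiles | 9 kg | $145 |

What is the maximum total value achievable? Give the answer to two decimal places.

382.05

Take in order of value per unit:
- crate of tools (175/7 per unit): all 7 → value 175, running total 175.00
- pallet of tiles (145/9 per unit): all 9 → value 145, running total 320.00
- sack of grain (73/20 per unit): 17 of 20 → value 17×73/20 = 62.0500, running total 382.05
Total 382.05.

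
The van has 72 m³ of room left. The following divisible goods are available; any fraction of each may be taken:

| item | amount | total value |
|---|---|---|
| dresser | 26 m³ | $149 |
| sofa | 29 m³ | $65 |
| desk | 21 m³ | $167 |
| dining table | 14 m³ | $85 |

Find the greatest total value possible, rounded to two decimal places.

Take in order of value per unit:
- desk (167/21 per unit): all 21 → value 167, running total 167.00
- dining table (85/14 per unit): all 14 → value 85, running total 252.00
- dresser (149/26 per unit): all 26 → value 149, running total 401.00
- sofa (65/29 per unit): 11 of 29 → value 11×65/29 = 24.6552, running total 425.66
Total 425.66.

425.66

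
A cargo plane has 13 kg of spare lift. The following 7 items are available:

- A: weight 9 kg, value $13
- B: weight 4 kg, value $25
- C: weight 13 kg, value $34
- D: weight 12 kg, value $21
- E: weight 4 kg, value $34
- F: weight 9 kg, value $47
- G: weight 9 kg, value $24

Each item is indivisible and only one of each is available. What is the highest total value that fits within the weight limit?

$81

Check high-value combinations within 13 kg:
- E+F: weight 4+9=13, value 34+47=81
- B+F: weight 4+9=13, value 25+47=72
- B+E: weight 4+4=8, value 25+34=59
- E+G: weight 4+9=13, value 34+24=58
Best: $81.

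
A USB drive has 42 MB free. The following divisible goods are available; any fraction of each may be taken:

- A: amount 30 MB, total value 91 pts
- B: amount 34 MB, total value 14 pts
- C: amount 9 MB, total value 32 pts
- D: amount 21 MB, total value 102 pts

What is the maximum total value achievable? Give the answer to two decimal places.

Take in order of value per unit:
- D (102/21 per unit): all 21 → value 102, running total 102.00
- C (32/9 per unit): all 9 → value 32, running total 134.00
- A (91/30 per unit): 12 of 30 → value 12×91/30 = 36.4000, running total 170.40
Total 170.40.

170.40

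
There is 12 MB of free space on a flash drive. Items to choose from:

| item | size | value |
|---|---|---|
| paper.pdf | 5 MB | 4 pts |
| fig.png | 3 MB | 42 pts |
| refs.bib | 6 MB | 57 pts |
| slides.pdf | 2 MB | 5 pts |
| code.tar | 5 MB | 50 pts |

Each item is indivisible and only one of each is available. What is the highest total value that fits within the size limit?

This is a 0/1 knapsack; check combinations near the capacity.
- refs.bib+code.tar: size 6+5=11, value 57+50=107
- fig.png+refs.bib+slides.pdf: size 3+6+2=11, value 42+57+5=104
- fig.png+refs.bib: size 3+6=9, value 42+57=99
- fig.png+slides.pdf+code.tar: size 3+2+5=10, value 42+5+50=97
- fig.png+code.tar: size 3+5=8, value 42+50=92
Best: 107 pts.

107 pts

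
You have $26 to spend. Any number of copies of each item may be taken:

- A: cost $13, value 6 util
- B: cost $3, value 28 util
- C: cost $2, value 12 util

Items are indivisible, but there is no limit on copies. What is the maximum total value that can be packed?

236 util

Best value-per-unit is B at 28/3; filling with it alone gives 8×28 = 224.
Optimal mix: 8×B + 1×C → cost 26, value 236.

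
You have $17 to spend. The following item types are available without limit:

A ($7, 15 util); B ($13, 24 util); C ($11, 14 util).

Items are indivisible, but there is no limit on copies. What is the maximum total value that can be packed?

30 util

Best value-per-unit is A at 15/7, and filling with it alone uses cost 2×7=14. No mix of the others beats 2×15 = 30.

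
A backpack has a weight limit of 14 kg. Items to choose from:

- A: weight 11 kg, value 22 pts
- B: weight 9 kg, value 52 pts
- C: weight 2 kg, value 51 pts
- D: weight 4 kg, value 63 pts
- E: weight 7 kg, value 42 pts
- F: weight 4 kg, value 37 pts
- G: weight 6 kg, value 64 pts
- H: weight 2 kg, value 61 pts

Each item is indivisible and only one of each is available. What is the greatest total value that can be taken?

239 pts

Check high-value combinations within 14 kg:
- C+D+G+H: weight 2+4+6+2=14, value 51+63+64+61=239
- C+F+G+H: weight 2+4+6+2=14, value 51+37+64+61=213
- C+D+F+H: weight 2+4+4+2=12, value 51+63+37+61=212
- D+G+H: weight 4+6+2=12, value 63+64+61=188
- C+D+G: weight 2+4+6=12, value 51+63+64=178
Best: 239 pts.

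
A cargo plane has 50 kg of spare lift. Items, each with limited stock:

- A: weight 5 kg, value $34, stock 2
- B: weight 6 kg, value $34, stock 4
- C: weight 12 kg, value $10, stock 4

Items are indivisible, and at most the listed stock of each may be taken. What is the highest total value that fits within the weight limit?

$214

Top feasible selections:
- 2×A + 4×B + 1×C: weight 46, value 214
- 2×A + 4×B: weight 34, value 204
- 2×A + 3×B + 1×C: weight 40, value 180
- 1×A + 4×B + 1×C: weight 41, value 180
Best: $214.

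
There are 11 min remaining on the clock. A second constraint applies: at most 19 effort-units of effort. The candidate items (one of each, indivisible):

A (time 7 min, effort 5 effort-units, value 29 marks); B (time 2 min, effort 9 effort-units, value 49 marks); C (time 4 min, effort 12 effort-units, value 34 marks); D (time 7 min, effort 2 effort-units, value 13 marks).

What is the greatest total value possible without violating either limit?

Feasible sets respecting both limits:
- A+B: time 9, effort 14, value 78
- A+C: time 11, effort 17, value 63
- B+D: time 9, effort 11, value 62
Best: 78 marks.

78 marks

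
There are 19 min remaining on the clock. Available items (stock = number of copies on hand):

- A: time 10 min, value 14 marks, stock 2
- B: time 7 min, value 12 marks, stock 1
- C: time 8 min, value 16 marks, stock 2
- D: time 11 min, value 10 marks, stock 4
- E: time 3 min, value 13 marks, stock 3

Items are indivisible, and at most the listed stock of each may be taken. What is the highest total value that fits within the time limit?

Top feasible selections:
- 1×C + 3×E: time 17, value 55
- 1×A + 3×E: time 19, value 53
Best: 55 marks.

55 marks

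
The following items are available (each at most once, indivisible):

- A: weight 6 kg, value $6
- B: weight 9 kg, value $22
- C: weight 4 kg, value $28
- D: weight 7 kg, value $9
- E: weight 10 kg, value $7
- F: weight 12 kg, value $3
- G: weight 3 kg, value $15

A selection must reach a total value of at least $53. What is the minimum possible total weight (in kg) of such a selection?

16

Subsets with value ≥ 53, sorted by total weight:
- B+C+G: weight 16, value 65
- A+B+C: weight 19, value 56
Minimum weight: 16 kg.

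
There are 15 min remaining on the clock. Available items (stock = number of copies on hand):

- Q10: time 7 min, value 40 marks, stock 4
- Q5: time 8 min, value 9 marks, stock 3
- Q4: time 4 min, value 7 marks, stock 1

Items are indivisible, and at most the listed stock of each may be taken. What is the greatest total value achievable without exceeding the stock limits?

Top feasible selections:
- 2×Q10: time 14, value 80
- 1×Q10 + 1×Q5: time 15, value 49
Best: 80 marks.

80 marks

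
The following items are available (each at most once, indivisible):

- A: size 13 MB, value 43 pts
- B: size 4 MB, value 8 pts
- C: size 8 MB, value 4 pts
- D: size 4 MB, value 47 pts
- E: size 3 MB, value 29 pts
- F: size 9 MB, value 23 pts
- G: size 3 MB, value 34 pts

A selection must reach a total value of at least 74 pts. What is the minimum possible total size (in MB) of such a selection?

Subsets with value ≥ 74, sorted by total size:
- D+G: size 7, value 81
- D+E: size 7, value 76
Minimum size: 7 MB.

7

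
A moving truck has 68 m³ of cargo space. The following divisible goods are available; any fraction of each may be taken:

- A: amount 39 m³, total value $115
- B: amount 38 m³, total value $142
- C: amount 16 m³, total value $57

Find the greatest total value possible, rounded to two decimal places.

Take in order of value per unit:
- B (142/38 per unit): all 38 → value 142, running total 142.00
- C (57/16 per unit): all 16 → value 57, running total 199.00
- A (115/39 per unit): 14 of 39 → value 14×115/39 = 41.2821, running total 240.28
Total 240.28.

240.28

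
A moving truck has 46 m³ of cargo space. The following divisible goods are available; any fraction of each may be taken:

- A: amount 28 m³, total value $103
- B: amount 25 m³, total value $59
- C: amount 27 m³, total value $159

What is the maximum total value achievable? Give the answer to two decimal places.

Take in order of value per unit:
- C (159/27 per unit): all 27 → value 159, running total 159.00
- A (103/28 per unit): 19 of 28 → value 19×103/28 = 69.8929, running total 228.89
Total 228.89.

228.89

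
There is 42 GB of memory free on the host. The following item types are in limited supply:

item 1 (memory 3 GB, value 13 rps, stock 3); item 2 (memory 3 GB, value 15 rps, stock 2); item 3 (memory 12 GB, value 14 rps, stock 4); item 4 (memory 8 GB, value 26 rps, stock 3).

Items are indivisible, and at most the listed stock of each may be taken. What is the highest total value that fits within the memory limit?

147 rps

Top feasible selections:
- 3×item 1 + 2×item 2 + 3×item 4: memory 39, value 147
- 2×item 1 + 2×item 2 + 3×item 4: memory 36, value 134
- 3×item 1 + 1×item 2 + 3×item 4: memory 36, value 132
- 2×item 1 + 2×item 2 + 1×item 3 + 2×item 4: memory 40, value 122
Best: 147 rps.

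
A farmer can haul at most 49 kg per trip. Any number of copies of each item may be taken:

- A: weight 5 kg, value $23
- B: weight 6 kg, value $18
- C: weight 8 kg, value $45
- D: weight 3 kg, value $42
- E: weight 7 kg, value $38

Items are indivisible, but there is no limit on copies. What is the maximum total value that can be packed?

$672

Best value-per-unit is D at 42/3, and filling with it alone uses weight 16×3=48. No mix of the others beats 16×42 = 672.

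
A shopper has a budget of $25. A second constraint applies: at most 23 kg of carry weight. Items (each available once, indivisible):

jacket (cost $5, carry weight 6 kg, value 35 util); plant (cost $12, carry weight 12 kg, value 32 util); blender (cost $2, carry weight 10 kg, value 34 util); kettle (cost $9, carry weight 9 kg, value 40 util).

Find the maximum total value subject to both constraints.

Feasible sets respecting both limits:
- jacket+kettle: cost 14, carry weight 15, value 75
- blender+kettle: cost 11, carry weight 19, value 74
- plant+kettle: cost 21, carry weight 21, value 72
Best: 75 util.

75 util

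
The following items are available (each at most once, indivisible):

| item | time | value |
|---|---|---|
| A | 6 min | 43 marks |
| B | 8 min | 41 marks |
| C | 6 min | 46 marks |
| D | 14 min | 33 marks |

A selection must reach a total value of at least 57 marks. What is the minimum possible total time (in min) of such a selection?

Subsets with value ≥ 57, sorted by total time:
- A+C: time 12, value 89
- B+C: time 14, value 87
- A+B: time 14, value 84
Minimum time: 12 min.

12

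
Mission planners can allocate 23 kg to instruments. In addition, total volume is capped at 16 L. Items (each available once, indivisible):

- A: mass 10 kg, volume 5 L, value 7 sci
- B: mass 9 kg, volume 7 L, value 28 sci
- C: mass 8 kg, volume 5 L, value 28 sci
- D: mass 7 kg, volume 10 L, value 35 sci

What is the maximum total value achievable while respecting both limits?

63 sci

Feasible sets respecting both limits:
- C+D: mass 15, volume 15, value 63
- B+C: mass 17, volume 12, value 56
- A+D: mass 17, volume 15, value 42
Best: 63 sci.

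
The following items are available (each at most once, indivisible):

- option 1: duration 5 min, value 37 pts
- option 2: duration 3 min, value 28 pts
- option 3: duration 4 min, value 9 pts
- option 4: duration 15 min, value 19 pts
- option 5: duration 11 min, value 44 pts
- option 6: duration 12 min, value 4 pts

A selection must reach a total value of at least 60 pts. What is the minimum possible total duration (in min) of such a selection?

8

Subsets with value ≥ 60, sorted by total duration:
- option 1+option 2: duration 8, value 65
- option 1+option 2+option 3: duration 12, value 74
Minimum duration: 8 min.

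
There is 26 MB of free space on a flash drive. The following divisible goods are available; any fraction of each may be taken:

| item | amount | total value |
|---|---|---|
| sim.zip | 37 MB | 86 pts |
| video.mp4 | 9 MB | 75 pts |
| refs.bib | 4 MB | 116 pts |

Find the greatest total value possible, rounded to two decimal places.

Take in order of value per unit:
- refs.bib (116/4 per unit): all 4 → value 116, running total 116.00
- video.mp4 (75/9 per unit): all 9 → value 75, running total 191.00
- sim.zip (86/37 per unit): 13 of 37 → value 13×86/37 = 30.2162, running total 221.22
Total 221.22.

221.22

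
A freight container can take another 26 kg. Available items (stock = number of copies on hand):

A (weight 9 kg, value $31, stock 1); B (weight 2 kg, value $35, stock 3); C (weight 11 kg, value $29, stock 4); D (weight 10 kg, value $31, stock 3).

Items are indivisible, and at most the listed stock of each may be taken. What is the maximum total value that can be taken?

$167

Top feasible selections:
- 1×A + 3×B + 1×D: weight 25, value 167
- 3×B + 2×D: weight 26, value 167
- 1×A + 3×B + 1×C: weight 26, value 165
- 1×A + 3×B: weight 15, value 136
Best: $167.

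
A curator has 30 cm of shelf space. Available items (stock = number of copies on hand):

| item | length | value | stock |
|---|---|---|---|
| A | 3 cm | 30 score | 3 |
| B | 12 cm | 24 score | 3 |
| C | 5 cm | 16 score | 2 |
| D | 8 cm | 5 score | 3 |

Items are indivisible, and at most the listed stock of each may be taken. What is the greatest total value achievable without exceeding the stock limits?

130 score

Best selections within length 30 and stock limits:
- 3×A + 1×B + 1×C: length 26, value 130
- 3×A + 2×C + 1×D: length 27, value 127
- 3×A + 2×C: length 19, value 122
Best: 130 score.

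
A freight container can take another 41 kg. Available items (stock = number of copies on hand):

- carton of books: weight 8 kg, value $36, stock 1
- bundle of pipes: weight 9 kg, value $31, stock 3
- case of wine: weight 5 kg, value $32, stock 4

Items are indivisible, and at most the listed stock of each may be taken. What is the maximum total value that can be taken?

Best selections within weight 41 and stock limits:
- 1×carton of books + 1×bundle of pipes + 4×case of wine: weight 37, value 195
- 1×carton of books + 2×bundle of pipes + 3×case of wine: weight 41, value 194
- 2×bundle of pipes + 4×case of wine: weight 38, value 190
- 1×carton of books + 4×case of wine: weight 28, value 164
Best: $195.

$195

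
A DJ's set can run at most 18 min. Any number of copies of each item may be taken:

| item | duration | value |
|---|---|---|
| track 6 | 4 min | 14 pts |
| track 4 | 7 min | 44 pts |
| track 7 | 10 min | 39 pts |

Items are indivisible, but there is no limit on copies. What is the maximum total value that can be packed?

Best value-per-unit is track 4 at 44/7; filling with it alone gives 2×44 = 88.
Optimal mix: 1×track 6 + 2×track 4 → duration 18, value 102.

102 pts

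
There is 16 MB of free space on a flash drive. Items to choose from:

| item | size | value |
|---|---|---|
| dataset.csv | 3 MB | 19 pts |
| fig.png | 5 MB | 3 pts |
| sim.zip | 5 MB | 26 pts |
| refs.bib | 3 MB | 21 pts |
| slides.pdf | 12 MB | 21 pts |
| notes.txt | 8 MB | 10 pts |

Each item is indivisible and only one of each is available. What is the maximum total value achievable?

69 pts

Check high-value combinations within 16 MB:
- dataset.csv+fig.png+sim.zip+refs.bib: size 3+5+5+3=16, value 19+3+26+21=69
- dataset.csv+sim.zip+refs.bib: size 3+5+3=11, value 19+26+21=66
- sim.zip+refs.bib+notes.txt: size 5+3+8=16, value 26+21+10=57
- dataset.csv+sim.zip+notes.txt: size 3+5+8=16, value 19+26+10=55
- fig.png+sim.zip+refs.bib: size 5+5+3=13, value 3+26+21=50
Best: 69 pts.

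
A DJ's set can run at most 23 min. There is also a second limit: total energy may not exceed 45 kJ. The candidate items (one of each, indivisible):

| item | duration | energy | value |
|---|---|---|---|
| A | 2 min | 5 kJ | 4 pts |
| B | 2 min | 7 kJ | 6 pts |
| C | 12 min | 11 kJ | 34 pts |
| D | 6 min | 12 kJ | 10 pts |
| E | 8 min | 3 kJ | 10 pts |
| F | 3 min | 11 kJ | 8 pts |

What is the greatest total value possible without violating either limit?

58 pts

Feasible sets respecting both limits:
- B+C+D+F: duration 23, energy 41, value 58
- A+C+D+F: duration 23, energy 39, value 56
- A+B+C+D: duration 22, energy 35, value 54
Best: 58 pts.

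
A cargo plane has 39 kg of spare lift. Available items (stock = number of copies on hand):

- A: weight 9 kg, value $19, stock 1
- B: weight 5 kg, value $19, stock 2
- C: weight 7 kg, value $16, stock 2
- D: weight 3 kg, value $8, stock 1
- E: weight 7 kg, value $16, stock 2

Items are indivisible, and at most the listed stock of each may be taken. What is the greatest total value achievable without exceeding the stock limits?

Top feasible selections:
- 2×B + 2×C + 2×E: weight 38, value 102
- 1×A + 2×B + 1×D + 2×E: weight 36, value 97
Best: $102.

$102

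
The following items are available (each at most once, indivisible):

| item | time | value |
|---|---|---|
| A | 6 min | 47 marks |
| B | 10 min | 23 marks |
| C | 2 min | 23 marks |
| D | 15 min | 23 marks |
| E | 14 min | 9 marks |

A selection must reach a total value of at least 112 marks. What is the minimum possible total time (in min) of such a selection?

Subsets with value ≥ 112, sorted by total time:
- A+B+C+D: time 33, value 116
- A+B+C+D+E: time 47, value 125
Minimum time: 33 min.

33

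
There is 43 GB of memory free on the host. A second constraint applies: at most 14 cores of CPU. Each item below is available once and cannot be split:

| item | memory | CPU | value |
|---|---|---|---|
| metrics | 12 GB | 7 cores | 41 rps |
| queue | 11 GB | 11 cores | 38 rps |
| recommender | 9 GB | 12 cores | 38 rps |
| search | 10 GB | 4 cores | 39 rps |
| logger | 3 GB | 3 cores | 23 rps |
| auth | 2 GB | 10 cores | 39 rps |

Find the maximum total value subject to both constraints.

103 rps

Feasible sets respecting both limits:
- metrics+search+logger: memory 25, CPU 14, value 103
- metrics+search: memory 22, CPU 11, value 80
- search+auth: memory 12, CPU 14, value 78
Best: 103 rps.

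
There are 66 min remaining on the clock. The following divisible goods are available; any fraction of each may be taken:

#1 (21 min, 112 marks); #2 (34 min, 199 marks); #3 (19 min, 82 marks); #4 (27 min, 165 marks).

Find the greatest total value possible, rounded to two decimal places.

390.67

Take in order of value per unit:
- #4 (165/27 per unit): all 27 → value 165, running total 165.00
- #2 (199/34 per unit): all 34 → value 199, running total 364.00
- #1 (112/21 per unit): 5 of 21 → value 5×112/21 = 26.6667, running total 390.67
Total 390.67.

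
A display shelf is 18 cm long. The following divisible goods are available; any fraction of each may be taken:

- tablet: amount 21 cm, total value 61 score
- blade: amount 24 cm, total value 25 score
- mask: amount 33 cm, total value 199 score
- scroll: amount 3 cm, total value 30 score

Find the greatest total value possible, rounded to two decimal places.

Take in order of value per unit:
- scroll (30/3 per unit): all 3 → value 30, running total 30.00
- mask (199/33 per unit): 15 of 33 → value 15×199/33 = 90.4545, running total 120.45
Total 120.45.

120.45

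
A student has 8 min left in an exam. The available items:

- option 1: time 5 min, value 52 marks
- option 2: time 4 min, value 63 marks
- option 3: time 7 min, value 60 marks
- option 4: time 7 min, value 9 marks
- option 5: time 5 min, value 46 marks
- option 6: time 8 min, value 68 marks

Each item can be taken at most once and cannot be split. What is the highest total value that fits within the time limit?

68 marks

Check high-value combinations within 8 min:
- option 6: time 8, value 68
- option 2: time 4, value 63
- option 3: time 7, value 60
- option 1: time 5, value 52
- option 5: time 5, value 46
Best: 68 marks.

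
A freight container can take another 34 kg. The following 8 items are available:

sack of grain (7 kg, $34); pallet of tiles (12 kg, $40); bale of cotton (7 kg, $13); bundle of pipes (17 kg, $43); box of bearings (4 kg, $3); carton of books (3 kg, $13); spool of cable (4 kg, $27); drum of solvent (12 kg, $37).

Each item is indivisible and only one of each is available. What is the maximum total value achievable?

$127

Check high-value combinations within 34 kg:
- sack of grain+pallet of tiles+bale of cotton+carton of books+spool of cable: weight 7+12+7+3+4=33, value 34+40+13+13+27=127
- sack of grain+bale of cotton+carton of books+spool of cable+drum of solvent: weight 7+7+3+4+12=33, value 34+13+13+27+37=124
- sack of grain+pallet of tiles+carton of books+drum of solvent: weight 7+12+3+12=34, value 34+40+13+37=124
- sack of grain+pallet of tiles+box of bearings+carton of books+spool of cable: weight 7+12+4+3+4=30, value 34+40+3+13+27=117
- sack of grain+bundle of pipes+carton of books+spool of cable: weight 7+17+3+4=31, value 34+43+13+27=117
Best: $127.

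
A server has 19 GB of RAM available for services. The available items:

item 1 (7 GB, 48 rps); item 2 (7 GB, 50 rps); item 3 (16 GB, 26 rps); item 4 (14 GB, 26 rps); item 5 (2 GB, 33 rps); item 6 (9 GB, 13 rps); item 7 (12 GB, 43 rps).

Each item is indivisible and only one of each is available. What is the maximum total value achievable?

This is a 0/1 knapsack; check combinations near the capacity.
- item 1+item 2+item 5: memory 7+7+2=16, value 48+50+33=131
- item 1+item 2: memory 7+7=14, value 48+50=98
- item 2+item 5+item 6: memory 7+2+9=18, value 50+33+13=96
Best: 131 rps.

131 rps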